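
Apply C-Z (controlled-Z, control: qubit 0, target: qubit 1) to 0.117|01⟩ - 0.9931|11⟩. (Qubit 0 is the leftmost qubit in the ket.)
0.117|01⟩ + 0.9931|11⟩

C-Z leaves the control-|0⟩ kets |00⟩, |01⟩ unchanged and applies Z to qubit 1 on the control-|1⟩ pair (|10⟩, |11⟩).
Z = [[1, 0], [0, -1]].
With a = amp(|10⟩) = 0 and b = amp(|11⟩) = -0.9931:
new amp(|10⟩) = (1)·a = 0
new amp(|11⟩) = (-1)·b = 0.9931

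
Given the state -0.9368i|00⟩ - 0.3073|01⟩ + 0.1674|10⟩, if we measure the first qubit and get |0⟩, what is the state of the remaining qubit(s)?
-0.9502i|0⟩ - 0.3117|1⟩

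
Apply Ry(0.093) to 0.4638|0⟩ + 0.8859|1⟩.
0.4221|0⟩ + 0.9065|1⟩

Ry(0.093) = [[cos(θ/2), −sin(θ/2)], [sin(θ/2), cos(θ/2)]]; θ = 0.093, cos(θ/2) ≈ 0.998919, sin(θ/2) ≈ 0.0464832.
With a = amp(|0⟩) = 0.4638 and b = amp(|1⟩) = 0.8859:
new amp(|0⟩) = (0.998919)·a + (-0.0464832)·b = 0.4221
new amp(|1⟩) = (0.0464832)·a + (0.998919)·b = 0.9065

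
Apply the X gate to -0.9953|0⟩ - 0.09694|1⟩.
-0.09694|0⟩ - 0.9953|1⟩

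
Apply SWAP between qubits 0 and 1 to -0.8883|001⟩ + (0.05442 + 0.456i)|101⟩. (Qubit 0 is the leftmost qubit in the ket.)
-0.8883|001⟩ + (0.05442 + 0.456i)|011⟩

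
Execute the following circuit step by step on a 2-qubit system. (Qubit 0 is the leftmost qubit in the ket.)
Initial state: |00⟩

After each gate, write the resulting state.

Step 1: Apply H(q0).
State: 1/√2|00⟩ + 1/√2|10⟩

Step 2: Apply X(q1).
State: 1/√2|01⟩ + 1/√2|11⟩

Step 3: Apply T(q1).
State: (1/2 + (1/2)i)|01⟩ + (1/2 + (1/2)i)|11⟩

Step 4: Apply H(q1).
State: (1/√8 + (1/√8)i)|00⟩ + (-1/√8 - (1/√8)i)|01⟩ + (1/√8 + (1/√8)i)|10⟩ + (-1/√8 - (1/√8)i)|11⟩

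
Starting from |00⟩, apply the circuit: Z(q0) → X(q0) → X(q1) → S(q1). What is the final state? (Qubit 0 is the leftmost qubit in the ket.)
i|11⟩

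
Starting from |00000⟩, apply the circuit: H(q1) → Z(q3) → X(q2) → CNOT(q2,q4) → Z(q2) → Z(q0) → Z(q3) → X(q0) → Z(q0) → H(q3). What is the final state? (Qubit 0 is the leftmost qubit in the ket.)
1/2|10101⟩ + 1/2|10111⟩ + 1/2|11101⟩ + 1/2|11111⟩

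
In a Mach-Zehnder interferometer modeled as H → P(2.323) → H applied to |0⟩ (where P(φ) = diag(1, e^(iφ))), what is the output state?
(0.1584 + 0.3651i)|0⟩ + (0.8416 - 0.3651i)|1⟩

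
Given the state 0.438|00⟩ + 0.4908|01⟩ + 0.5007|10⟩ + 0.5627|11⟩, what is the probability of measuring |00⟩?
0.1918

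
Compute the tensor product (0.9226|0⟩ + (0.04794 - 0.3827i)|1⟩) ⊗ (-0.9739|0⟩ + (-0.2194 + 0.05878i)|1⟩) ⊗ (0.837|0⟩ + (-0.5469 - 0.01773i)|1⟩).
-0.7521|000⟩ + (0.4914 + 0.01593i)|001⟩ + (-0.1694 + 0.04539i)|010⟩ + (0.1117 - 0.02607i)|011⟩ + (-0.03908 + 0.312i)|100⟩ + (0.03214 - 0.203i)|101⟩ + (0.01002 + 0.07264i)|110⟩ + (-0.005012 - 0.04767i)|111⟩

amp(|b₁b₂…⟩) = product of the factor amplitudes for bits b₁, b₂, …; only kets whose every factor amplitude is nonzero survive.
|000⟩: (0.9226)(-0.9739)(0.837) = -0.7521
|001⟩: (0.9226)(-0.9739)(-0.5469 - 0.01773i) = (0.4914 + 0.01593i)
|010⟩: (0.9226)(-0.2194 + 0.05878i)(0.837) = (-0.1694 + 0.04539i)
|011⟩: (0.9226)(-0.2194 + 0.05878i)(-0.5469 - 0.01773i) = (0.1117 - 0.02607i)
|100⟩: (0.04794 - 0.3827i)(-0.9739)(0.837) = (-0.03908 + 0.312i)
|101⟩: (0.04794 - 0.3827i)(-0.9739)(-0.5469 - 0.01773i) = (0.03214 - 0.203i)
|110⟩: (0.04794 - 0.3827i)(-0.2194 + 0.05878i)(0.837) = (0.01002 + 0.07264i)
|111⟩: (0.04794 - 0.3827i)(-0.2194 + 0.05878i)(-0.5469 - 0.01773i) = (-0.005012 - 0.04767i)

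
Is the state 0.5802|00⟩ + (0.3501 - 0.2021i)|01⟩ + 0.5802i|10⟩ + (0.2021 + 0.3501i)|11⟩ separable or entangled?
Separable

Writing the state as a|00⟩ + b|01⟩ + c|10⟩ + d|11⟩, it is a product state iff ad − bc = 0.
Here (a, b, c, d) = (0.5802, (0.3501 - 0.2021i), 0.5802i, (0.2021 + 0.3501i)): ad − bc = (0.5802)(0.2021 + 0.3501i) − (0.3501 - 0.2021i)(0.5802i) = 0, so the state is separable.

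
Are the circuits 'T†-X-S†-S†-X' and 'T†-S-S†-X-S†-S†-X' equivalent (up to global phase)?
Yes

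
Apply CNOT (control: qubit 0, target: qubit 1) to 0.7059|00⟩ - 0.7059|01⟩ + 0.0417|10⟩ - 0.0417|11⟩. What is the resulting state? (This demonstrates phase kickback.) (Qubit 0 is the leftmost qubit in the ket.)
0.7059|00⟩ - 0.7059|01⟩ - 0.0417|10⟩ + 0.0417|11⟩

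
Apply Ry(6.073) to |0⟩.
-0.9945|0⟩ + 0.1049|1⟩

Ry(6.073) = [[cos(θ/2), −sin(θ/2)], [sin(θ/2), cos(θ/2)]]; θ = 6.073, cos(θ/2) ≈ -0.994483, sin(θ/2) ≈ 0.104899.
With a = amp(|0⟩) = 1 and b = amp(|1⟩) = 0:
new amp(|0⟩) = (-0.994483)·a + (-0.104899)·b = -0.9945
new amp(|1⟩) = (0.104899)·a + (-0.994483)·b = 0.1049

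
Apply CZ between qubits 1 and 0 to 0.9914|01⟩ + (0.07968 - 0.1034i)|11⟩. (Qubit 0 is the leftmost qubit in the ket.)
0.9914|01⟩ + (-0.07968 + 0.1034i)|11⟩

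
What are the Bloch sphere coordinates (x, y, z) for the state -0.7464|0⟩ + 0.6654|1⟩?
(-0.9933, 0, 0.1144)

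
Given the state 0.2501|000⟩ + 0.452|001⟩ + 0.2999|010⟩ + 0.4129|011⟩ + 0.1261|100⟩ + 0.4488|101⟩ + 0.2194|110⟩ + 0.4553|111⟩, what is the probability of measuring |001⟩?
0.2043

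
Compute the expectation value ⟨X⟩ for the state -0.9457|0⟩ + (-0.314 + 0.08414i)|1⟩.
0.5939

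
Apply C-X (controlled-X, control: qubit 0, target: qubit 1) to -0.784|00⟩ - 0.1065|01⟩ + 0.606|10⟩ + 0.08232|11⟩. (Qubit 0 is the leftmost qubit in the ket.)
-0.784|00⟩ - 0.1065|01⟩ + 0.08232|10⟩ + 0.606|11⟩

C-X leaves the control-|0⟩ kets |00⟩, |01⟩ unchanged and applies X to qubit 1 on the control-|1⟩ pair (|10⟩, |11⟩).
X = [[0, 1], [1, 0]].
With a = amp(|10⟩) = 0.606 and b = amp(|11⟩) = 0.08232:
new amp(|10⟩) = (1)·b = 0.08232
new amp(|11⟩) = (1)·a = 0.606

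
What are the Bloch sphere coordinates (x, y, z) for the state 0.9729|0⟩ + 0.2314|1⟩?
(0.4503, 0, 0.893)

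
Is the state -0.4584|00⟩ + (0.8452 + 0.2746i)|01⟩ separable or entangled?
Separable

Writing the state as a|00⟩ + b|01⟩ + c|10⟩ + d|11⟩, it is a product state iff ad − bc = 0.
Here (a, b, c, d) = (-0.4584, (0.8452 + 0.2746i), 0, 0): ad − bc = (-0.4584)(0) − (0.8452 + 0.2746i)(0) = 0, so the state is separable.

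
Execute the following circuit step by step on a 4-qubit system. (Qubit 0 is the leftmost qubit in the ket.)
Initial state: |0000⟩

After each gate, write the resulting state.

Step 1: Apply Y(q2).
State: i|0010⟩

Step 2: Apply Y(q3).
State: -|0011⟩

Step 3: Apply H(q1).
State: -1/√2|0011⟩ - 1/√2|0111⟩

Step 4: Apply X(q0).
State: -1/√2|1011⟩ - 1/√2|1111⟩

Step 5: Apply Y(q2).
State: (1/√2)i|1001⟩ + (1/√2)i|1101⟩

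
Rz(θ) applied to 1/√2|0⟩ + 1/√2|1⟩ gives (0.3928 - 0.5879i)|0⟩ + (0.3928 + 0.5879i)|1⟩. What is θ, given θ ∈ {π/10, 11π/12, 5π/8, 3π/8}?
5π/8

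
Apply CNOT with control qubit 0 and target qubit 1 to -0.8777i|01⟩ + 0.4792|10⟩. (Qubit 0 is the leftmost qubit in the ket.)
-0.8777i|01⟩ + 0.4792|11⟩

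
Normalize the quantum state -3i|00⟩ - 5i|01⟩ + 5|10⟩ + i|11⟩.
-0.3873i|00⟩ - 0.6455i|01⟩ + 0.6455|10⟩ + 0.1291i|11⟩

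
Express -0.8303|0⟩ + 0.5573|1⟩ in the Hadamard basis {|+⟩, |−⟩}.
-0.193|+⟩ - 0.9812|−⟩

With |ψ⟩ = α|0⟩ + β|1⟩, the Hadamard-basis coefficients are ⟨+|ψ⟩ = (α + β)/√2 and ⟨−|ψ⟩ = (α − β)/√2.
Here α = -0.8303, β = 0.5573: (α + β)/√2 = -0.193, (α − β)/√2 = -0.9812.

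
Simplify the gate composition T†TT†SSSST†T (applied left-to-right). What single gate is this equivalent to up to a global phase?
T†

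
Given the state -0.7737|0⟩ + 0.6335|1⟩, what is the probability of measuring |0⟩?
0.5986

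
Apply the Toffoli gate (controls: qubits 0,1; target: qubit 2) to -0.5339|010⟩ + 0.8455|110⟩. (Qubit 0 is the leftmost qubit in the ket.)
-0.5339|010⟩ + 0.8455|111⟩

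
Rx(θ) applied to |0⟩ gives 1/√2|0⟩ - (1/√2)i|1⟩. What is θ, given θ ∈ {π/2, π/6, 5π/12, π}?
π/2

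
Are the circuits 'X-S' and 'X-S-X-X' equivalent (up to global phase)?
Yes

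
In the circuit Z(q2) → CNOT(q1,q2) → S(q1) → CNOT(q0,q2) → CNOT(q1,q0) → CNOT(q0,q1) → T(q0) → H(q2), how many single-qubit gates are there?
4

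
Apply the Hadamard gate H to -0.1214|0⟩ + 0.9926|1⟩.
0.616|0⟩ - 0.7877|1⟩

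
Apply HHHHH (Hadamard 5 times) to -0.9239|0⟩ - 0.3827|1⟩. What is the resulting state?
-0.9239|0⟩ - 0.3827|1⟩

H² = I, so H^5 = H: a single Hadamard. With (a, b) = (-0.9239, -0.3827), H gives ((a + b)/√2, (a − b)/√2) = (-0.9239, -0.3827).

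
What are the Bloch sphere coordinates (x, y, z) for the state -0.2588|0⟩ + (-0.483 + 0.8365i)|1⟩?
(0.25, -0.433, -0.866)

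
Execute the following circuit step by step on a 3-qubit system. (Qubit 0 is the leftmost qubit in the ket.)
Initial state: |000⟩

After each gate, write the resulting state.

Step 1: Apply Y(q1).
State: i|010⟩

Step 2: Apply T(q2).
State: i|010⟩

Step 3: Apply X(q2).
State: i|011⟩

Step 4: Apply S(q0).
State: i|011⟩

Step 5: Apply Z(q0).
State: i|011⟩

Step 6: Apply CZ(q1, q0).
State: i|011⟩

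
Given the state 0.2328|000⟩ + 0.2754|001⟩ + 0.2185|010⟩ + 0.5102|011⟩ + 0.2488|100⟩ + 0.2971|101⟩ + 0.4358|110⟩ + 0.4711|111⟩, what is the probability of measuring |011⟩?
0.2603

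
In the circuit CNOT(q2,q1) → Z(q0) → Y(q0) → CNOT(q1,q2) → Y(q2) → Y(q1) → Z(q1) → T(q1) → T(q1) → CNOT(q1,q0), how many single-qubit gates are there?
7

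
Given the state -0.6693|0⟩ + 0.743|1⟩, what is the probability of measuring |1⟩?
0.552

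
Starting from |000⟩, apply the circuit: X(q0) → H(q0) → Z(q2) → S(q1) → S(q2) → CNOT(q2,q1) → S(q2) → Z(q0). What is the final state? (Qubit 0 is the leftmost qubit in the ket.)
1/√2|000⟩ + 1/√2|100⟩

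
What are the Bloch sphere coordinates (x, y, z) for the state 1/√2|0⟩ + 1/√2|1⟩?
(1, 0, 0)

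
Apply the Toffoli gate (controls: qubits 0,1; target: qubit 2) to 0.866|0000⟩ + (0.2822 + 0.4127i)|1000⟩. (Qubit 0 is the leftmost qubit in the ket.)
0.866|0000⟩ + (0.2822 + 0.4127i)|1000⟩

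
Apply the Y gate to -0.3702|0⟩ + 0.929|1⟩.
-0.929i|0⟩ - 0.3702i|1⟩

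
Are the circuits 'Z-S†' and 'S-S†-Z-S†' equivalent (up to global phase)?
Yes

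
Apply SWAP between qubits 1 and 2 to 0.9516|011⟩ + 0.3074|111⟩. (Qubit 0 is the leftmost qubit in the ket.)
0.9516|011⟩ + 0.3074|111⟩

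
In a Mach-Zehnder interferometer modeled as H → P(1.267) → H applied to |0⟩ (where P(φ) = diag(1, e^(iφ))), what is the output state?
(0.6496 + 0.4771i)|0⟩ + (0.3504 - 0.4771i)|1⟩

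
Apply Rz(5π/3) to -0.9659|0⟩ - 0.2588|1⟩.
(0.8365 + 0.483i)|0⟩ + (0.2241 - 0.1294i)|1⟩

Rz(5π/3) = [[e^(−iθ/2), 0], [0, e^(iθ/2)]] with e^(±iθ/2) = cos(θ/2) ± i·sin(θ/2); θ = 5π/3, cos(θ/2) ≈ -0.866025, sin(θ/2) ≈ 0.5.
With a = amp(|0⟩) = -0.9659 and b = amp(|1⟩) = -0.2588:
new amp(|0⟩) = (-0.866025 - 0.5i)·a = (0.8365 + 0.483i)
new amp(|1⟩) = (-0.866025 + 0.5i)·b = (0.2241 - 0.1294i)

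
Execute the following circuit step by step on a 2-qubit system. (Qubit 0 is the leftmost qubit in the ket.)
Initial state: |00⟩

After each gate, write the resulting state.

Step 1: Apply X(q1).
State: |01⟩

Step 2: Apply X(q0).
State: |11⟩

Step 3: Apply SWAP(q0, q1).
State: |11⟩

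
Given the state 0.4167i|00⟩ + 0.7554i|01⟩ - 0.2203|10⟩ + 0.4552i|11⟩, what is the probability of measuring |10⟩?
0.04853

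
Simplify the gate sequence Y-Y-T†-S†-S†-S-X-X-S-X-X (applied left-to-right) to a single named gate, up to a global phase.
T†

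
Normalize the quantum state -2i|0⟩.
-i|0⟩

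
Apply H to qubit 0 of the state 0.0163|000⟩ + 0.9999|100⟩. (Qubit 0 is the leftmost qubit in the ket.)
0.7186|000⟩ - 0.6955|100⟩

H on qubit 0 mixes each pair of kets that differ only in qubit 0: amplitudes (a, b) of (|…0…⟩, |…1…⟩) become ((a + b)/√2, (a − b)/√2). Kets absent from the input have amplitude 0.
(|000⟩, |100⟩): (a, b) = (0.0163, 0.9999) → (0.7186, -0.6955)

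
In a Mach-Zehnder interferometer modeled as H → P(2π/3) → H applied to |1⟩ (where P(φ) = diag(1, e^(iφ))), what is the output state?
(0.75 - 0.433i)|0⟩ + (0.25 + 0.433i)|1⟩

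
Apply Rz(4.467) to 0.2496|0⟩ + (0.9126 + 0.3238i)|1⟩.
(-0.1536 - 0.1968i)|0⟩ + (-0.8167 + 0.5202i)|1⟩

Rz(4.467) = [[e^(−iθ/2), 0], [0, e^(iθ/2)]] with e^(±iθ/2) = cos(θ/2) ± i·sin(θ/2); θ = 4.467, cos(θ/2) ≈ -0.61525, sin(θ/2) ≈ 0.788332.
With a = amp(|0⟩) = 0.2496 and b = amp(|1⟩) = (0.9126 + 0.3238i):
new amp(|0⟩) = (-0.61525 - 0.788332i)·a = (-0.1536 - 0.1968i)
new amp(|1⟩) = (-0.61525 + 0.788332i)·b = (-0.8167 + 0.5202i)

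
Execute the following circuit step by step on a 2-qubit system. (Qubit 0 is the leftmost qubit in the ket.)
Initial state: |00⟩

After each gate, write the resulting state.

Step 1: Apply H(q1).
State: 1/√2|00⟩ + 1/√2|01⟩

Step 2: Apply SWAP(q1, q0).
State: 1/√2|00⟩ + 1/√2|10⟩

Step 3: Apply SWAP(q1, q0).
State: 1/√2|00⟩ + 1/√2|01⟩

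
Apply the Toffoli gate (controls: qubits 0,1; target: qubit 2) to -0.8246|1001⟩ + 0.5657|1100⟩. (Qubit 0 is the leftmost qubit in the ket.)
-0.8246|1001⟩ + 0.5657|1110⟩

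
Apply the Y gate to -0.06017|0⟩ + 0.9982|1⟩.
-0.9982i|0⟩ - 0.06017i|1⟩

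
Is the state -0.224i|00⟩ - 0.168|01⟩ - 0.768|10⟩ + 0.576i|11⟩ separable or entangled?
Separable

Writing the state as a|00⟩ + b|01⟩ + c|10⟩ + d|11⟩, it is a product state iff ad − bc = 0.
Here (a, b, c, d) = (-0.224i, -0.168, -0.768, 0.576i): ad − bc = (-0.224i)(0.576i) − (-0.168)(-0.768) = 0, so the state is separable.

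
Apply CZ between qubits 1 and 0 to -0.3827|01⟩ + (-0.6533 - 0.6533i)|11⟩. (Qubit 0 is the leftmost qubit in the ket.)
-0.3827|01⟩ + (0.6533 + 0.6533i)|11⟩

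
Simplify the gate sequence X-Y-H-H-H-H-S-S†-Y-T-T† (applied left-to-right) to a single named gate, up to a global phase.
X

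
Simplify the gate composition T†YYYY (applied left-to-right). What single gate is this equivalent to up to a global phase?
T†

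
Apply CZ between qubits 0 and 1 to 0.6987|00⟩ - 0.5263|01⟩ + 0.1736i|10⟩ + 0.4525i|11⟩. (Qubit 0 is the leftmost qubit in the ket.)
0.6987|00⟩ - 0.5263|01⟩ + 0.1736i|10⟩ - 0.4525i|11⟩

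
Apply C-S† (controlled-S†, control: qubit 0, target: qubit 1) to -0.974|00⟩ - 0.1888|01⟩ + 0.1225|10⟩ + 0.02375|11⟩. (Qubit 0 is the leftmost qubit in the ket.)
-0.974|00⟩ - 0.1888|01⟩ + 0.1225|10⟩ - 0.02375i|11⟩

C-S† leaves the control-|0⟩ kets |00⟩, |01⟩ unchanged and applies S† to qubit 1 on the control-|1⟩ pair (|10⟩, |11⟩).
S† = [[1, 0], [0, -i]].
With a = amp(|10⟩) = 0.1225 and b = amp(|11⟩) = 0.02375:
new amp(|10⟩) = (1)·a = 0.1225
new amp(|11⟩) = (-i)·b = -0.02375i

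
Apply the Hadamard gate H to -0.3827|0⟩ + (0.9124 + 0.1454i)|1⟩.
(0.3746 + 0.1028i)|0⟩ + (-0.9158 - 0.1028i)|1⟩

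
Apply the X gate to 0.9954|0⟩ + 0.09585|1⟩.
0.09585|0⟩ + 0.9954|1⟩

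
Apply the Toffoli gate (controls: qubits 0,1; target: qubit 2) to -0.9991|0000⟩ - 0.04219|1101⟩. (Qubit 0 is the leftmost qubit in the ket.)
-0.9991|0000⟩ - 0.04219|1111⟩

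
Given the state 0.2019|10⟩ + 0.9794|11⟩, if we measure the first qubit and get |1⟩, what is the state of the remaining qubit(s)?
0.2019|0⟩ + 0.9794|1⟩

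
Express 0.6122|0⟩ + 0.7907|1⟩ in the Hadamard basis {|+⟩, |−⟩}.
0.992|+⟩ - 0.1262|−⟩

With |ψ⟩ = α|0⟩ + β|1⟩, the Hadamard-basis coefficients are ⟨+|ψ⟩ = (α + β)/√2 and ⟨−|ψ⟩ = (α − β)/√2.
Here α = 0.6122, β = 0.7907: (α + β)/√2 = 0.992, (α − β)/√2 = -0.1262.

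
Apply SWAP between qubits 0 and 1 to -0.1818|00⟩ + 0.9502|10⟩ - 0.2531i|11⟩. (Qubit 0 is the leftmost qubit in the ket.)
-0.1818|00⟩ + 0.9502|01⟩ - 0.2531i|11⟩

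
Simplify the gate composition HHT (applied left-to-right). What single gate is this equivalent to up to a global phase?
T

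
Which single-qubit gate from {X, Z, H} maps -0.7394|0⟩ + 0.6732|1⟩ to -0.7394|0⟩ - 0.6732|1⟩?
Z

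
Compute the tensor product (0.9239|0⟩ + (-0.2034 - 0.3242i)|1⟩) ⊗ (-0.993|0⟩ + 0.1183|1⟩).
-0.9174|00⟩ + 0.1093|01⟩ + (0.202 + 0.3219i)|10⟩ + (-0.02406 - 0.03835i)|11⟩

amp(|b₁b₂…⟩) = product of the factor amplitudes for bits b₁, b₂, …; only kets whose every factor amplitude is nonzero survive.
|00⟩: (0.9239)(-0.993) = -0.9174
|01⟩: (0.9239)(0.1183) = 0.1093
|10⟩: (-0.2034 - 0.3242i)(-0.993) = (0.202 + 0.3219i)
|11⟩: (-0.2034 - 0.3242i)(0.1183) = (-0.02406 - 0.03835i)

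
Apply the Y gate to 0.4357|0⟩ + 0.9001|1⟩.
-0.9001i|0⟩ + 0.4357i|1⟩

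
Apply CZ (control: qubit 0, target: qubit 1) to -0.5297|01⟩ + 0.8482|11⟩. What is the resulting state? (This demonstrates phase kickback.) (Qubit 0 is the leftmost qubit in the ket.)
-0.5297|01⟩ - 0.8482|11⟩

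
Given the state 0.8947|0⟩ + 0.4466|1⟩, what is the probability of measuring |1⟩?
0.1995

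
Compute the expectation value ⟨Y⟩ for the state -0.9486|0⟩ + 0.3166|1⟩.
0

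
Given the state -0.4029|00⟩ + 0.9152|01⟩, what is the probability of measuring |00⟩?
0.1623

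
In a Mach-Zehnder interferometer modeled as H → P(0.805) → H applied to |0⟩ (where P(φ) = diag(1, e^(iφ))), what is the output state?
(0.8466 + 0.3604i)|0⟩ + (0.1534 - 0.3604i)|1⟩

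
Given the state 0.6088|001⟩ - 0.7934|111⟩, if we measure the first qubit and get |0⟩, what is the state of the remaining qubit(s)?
|01⟩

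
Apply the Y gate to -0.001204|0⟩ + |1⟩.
-i|0⟩ - 0.001204i|1⟩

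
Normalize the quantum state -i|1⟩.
-i|1⟩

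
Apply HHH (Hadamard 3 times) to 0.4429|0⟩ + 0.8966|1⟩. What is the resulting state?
0.9472|0⟩ - 0.3208|1⟩

H² = I, so H^3 = H: a single Hadamard. With (a, b) = (0.4429, 0.8966), H gives ((a + b)/√2, (a − b)/√2) = (0.9472, -0.3208).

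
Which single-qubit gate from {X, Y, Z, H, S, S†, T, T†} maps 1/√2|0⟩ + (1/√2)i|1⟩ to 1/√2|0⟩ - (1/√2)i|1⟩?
Z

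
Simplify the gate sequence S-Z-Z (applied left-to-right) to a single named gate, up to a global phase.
S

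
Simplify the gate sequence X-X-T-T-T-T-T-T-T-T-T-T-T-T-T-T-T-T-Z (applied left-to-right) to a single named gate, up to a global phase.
Z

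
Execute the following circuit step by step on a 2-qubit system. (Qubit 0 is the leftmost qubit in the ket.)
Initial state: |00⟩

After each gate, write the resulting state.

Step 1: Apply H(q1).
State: 1/√2|00⟩ + 1/√2|01⟩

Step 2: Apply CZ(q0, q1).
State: 1/√2|00⟩ + 1/√2|01⟩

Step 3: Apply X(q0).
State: 1/√2|10⟩ + 1/√2|11⟩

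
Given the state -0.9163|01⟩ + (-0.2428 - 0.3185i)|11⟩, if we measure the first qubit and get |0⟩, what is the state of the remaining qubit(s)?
-|1⟩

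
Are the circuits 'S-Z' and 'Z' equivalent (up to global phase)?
No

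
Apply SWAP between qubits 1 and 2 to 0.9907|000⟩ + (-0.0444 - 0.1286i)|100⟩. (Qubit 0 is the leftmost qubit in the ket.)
0.9907|000⟩ + (-0.0444 - 0.1286i)|100⟩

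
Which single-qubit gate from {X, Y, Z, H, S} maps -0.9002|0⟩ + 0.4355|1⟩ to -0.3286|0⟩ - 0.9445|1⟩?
H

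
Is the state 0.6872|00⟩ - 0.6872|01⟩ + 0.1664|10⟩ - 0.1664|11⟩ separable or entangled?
Separable

Writing the state as a|00⟩ + b|01⟩ + c|10⟩ + d|11⟩, it is a product state iff ad − bc = 0.
Here (a, b, c, d) = (0.6872, -0.6872, 0.1664, -0.1664): ad − bc = (0.6872)(-0.1664) − (-0.6872)(0.1664) = 0, so the state is separable.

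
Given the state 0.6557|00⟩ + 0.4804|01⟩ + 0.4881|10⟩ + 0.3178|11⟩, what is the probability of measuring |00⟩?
0.4299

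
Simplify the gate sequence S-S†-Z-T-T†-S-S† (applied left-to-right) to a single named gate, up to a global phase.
Z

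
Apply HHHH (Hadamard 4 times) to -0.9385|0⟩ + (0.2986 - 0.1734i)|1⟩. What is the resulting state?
-0.9385|0⟩ + (0.2986 - 0.1734i)|1⟩

H² = I, so an even number of Hadamards cancels: H^4 = I and the state is unchanged.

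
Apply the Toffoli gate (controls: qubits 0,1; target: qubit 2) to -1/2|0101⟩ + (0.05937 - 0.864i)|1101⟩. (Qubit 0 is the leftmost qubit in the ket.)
-1/2|0101⟩ + (0.05937 - 0.864i)|1111⟩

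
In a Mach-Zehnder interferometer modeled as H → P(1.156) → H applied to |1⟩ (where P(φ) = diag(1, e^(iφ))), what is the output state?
(0.2985 - 0.4576i)|0⟩ + (0.7015 + 0.4576i)|1⟩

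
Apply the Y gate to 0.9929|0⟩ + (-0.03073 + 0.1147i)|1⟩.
(0.1147 + 0.03073i)|0⟩ + 0.9929i|1⟩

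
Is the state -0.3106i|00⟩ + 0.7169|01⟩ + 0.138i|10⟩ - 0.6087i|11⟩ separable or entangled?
Entangled

Writing the state as a|00⟩ + b|01⟩ + c|10⟩ + d|11⟩, it is a product state iff ad − bc = 0.
Here (a, b, c, d) = (-0.3106i, 0.7169, 0.138i, -0.6087i): ad − bc = (-0.3106i)(-0.6087i) − (0.7169)(0.138i) = (-0.1891 - 0.09893i) ≠ 0, so the state is entangled.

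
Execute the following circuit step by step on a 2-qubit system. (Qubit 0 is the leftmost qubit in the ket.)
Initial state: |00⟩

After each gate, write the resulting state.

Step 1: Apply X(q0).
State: |10⟩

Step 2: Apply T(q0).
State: (1/√2 + (1/√2)i)|10⟩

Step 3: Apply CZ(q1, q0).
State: (1/√2 + (1/√2)i)|10⟩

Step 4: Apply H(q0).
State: (1/2 + (1/2)i)|00⟩ + (-1/2 - (1/2)i)|10⟩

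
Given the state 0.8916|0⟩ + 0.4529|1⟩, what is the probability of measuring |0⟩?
0.795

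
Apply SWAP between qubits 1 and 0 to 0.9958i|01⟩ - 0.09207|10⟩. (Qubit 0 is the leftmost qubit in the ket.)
-0.09207|01⟩ + 0.9958i|10⟩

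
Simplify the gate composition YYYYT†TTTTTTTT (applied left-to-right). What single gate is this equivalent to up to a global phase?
T†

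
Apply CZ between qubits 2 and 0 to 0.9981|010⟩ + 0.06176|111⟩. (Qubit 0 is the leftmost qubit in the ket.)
0.9981|010⟩ - 0.06176|111⟩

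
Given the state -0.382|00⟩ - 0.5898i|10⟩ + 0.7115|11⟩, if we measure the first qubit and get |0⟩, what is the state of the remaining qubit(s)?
-|0⟩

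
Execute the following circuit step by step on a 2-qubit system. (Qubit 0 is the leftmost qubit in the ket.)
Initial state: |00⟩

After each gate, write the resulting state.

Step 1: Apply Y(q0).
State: i|10⟩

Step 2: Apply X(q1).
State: i|11⟩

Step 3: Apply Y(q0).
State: |01⟩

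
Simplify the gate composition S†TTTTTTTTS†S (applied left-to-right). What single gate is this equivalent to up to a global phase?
S†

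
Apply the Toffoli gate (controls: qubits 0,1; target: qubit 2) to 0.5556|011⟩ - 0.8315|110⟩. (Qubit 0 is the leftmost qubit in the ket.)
0.5556|011⟩ - 0.8315|111⟩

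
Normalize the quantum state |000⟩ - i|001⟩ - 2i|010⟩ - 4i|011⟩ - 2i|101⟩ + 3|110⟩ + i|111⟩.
0.1667|000⟩ - 0.1667i|001⟩ - 0.3333i|010⟩ - 0.6667i|011⟩ - 0.3333i|101⟩ + 1/2|110⟩ + 0.1667i|111⟩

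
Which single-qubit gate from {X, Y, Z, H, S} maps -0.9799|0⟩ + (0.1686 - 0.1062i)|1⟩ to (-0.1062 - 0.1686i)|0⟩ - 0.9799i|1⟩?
Y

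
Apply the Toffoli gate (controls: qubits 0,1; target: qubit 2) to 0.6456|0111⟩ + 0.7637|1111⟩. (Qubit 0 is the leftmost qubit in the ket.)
0.6456|0111⟩ + 0.7637|1101⟩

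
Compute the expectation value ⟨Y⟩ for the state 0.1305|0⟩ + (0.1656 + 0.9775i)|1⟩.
0.2551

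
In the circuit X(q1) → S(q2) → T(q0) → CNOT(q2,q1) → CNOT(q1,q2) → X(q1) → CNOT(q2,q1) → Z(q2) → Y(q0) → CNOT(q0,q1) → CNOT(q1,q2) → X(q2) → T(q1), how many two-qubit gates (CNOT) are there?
5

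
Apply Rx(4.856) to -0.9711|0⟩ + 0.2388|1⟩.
(0.7342 - 0.1563i)|0⟩ + (-0.1805 + 0.6356i)|1⟩

Rx(4.856) = [[cos(θ/2), −i·sin(θ/2)], [−i·sin(θ/2), cos(θ/2)]]; θ = 4.856, cos(θ/2) ≈ -0.756015, sin(θ/2) ≈ 0.654554.
With a = amp(|0⟩) = -0.9711 and b = amp(|1⟩) = 0.2388:
new amp(|0⟩) = (-0.756015)·a + (-0.654554i)·b = (0.7342 - 0.1563i)
new amp(|1⟩) = (-0.654554i)·a + (-0.756015)·b = (-0.1805 + 0.6356i)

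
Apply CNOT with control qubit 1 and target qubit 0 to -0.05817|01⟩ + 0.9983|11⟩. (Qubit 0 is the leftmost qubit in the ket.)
0.9983|01⟩ - 0.05817|11⟩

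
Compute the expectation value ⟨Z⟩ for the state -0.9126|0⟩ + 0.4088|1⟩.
0.6657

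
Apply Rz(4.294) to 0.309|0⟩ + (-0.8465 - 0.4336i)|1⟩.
(-0.1684 - 0.2591i)|0⟩ + (0.8248 - 0.4736i)|1⟩

Rz(4.294) = [[e^(−iθ/2), 0], [0, e^(iθ/2)]] with e^(±iθ/2) = cos(θ/2) ± i·sin(θ/2); θ = 4.294, cos(θ/2) ≈ -0.544845, sin(θ/2) ≈ 0.838537.
With a = amp(|0⟩) = 0.309 and b = amp(|1⟩) = (-0.8465 - 0.4336i):
new amp(|0⟩) = (-0.544845 - 0.838537i)·a = (-0.1684 - 0.2591i)
new amp(|1⟩) = (-0.544845 + 0.838537i)·b = (0.8248 - 0.4736i)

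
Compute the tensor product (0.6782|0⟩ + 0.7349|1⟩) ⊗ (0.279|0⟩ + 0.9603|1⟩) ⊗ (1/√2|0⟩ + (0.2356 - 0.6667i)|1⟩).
0.1338|000⟩ + (0.04458 - 0.1262i)|001⟩ + 0.4605|010⟩ + (0.1534 - 0.4342i)|011⟩ + 0.145|100⟩ + (0.04831 - 0.1367i)|101⟩ + 0.499|110⟩ + (0.1663 - 0.4705i)|111⟩

amp(|b₁b₂…⟩) = product of the factor amplitudes for bits b₁, b₂, …; only kets whose every factor amplitude is nonzero survive.
|000⟩: (0.6782)(0.279)(1/√2) = 0.1338
|001⟩: (0.6782)(0.279)(0.2356 - 0.6667i) = (0.04458 - 0.1262i)
|010⟩: (0.6782)(0.9603)(1/√2) = 0.4605
|011⟩: (0.6782)(0.9603)(0.2356 - 0.6667i) = (0.1534 - 0.4342i)
|100⟩: (0.7349)(0.279)(1/√2) = 0.145
|101⟩: (0.7349)(0.279)(0.2356 - 0.6667i) = (0.04831 - 0.1367i)
|110⟩: (0.7349)(0.9603)(1/√2) = 0.499
|111⟩: (0.7349)(0.9603)(0.2356 - 0.6667i) = (0.1663 - 0.4705i)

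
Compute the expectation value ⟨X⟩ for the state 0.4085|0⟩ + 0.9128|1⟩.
0.7458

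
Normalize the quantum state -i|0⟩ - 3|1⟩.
-0.3162i|0⟩ - 0.9487|1⟩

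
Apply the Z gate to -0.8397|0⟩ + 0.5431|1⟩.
-0.8397|0⟩ - 0.5431|1⟩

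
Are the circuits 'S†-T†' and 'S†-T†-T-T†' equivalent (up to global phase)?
Yes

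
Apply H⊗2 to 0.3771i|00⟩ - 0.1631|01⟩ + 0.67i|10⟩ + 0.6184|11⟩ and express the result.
(0.2277 + 0.5236i)|00⟩ + (-0.2277 + 0.5236i)|01⟩ + (-0.3908 - 0.1465i)|10⟩ + (0.3908 - 0.1465i)|11⟩

H⊗2 gives amp(|y⟩) = (1/2) Σ_x (−1)^(x·y) amp(|x⟩), where x·y is the number of positions in which both x and y have a 1.
|00⟩: (0.3771i - 0.1631 + 0.67i + 0.6184)/2 = (0.2277 + 0.5236i)
|01⟩: (0.3771i + 0.1631 + 0.67i - 0.6184)/2 = (-0.2277 + 0.5236i)
|10⟩: (0.3771i - 0.1631 - 0.67i - 0.6184)/2 = (-0.3908 - 0.1465i)
|11⟩: (0.3771i + 0.1631 - 0.67i + 0.6184)/2 = (0.3908 - 0.1465i)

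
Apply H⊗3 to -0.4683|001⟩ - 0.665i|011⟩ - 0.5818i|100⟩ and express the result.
(-0.1656 - 0.4408i)|000⟩ + (0.1656 + 0.02942i)|001⟩ + (-0.1656 + 0.02942i)|010⟩ + (0.1656 - 0.4408i)|011⟩ + (-0.1656 - 0.02942i)|100⟩ + (0.1656 + 0.4408i)|101⟩ + (-0.1656 + 0.4408i)|110⟩ + (0.1656 - 0.02942i)|111⟩

H⊗3 gives amp(|y⟩) = (1/2√2) Σ_x (−1)^(x·y) amp(|x⟩), where x·y is the number of positions in which both x and y have a 1.
|000⟩: (-0.4683 - 0.665i - 0.5818i)/(2√2) = (-0.1656 - 0.4408i)
|001⟩: (0.4683 + 0.665i - 0.5818i)/(2√2) = (0.1656 + 0.02942i)
|010⟩: (-0.4683 + 0.665i - 0.5818i)/(2√2) = (-0.1656 + 0.02942i)
|011⟩: (0.4683 - 0.665i - 0.5818i)/(2√2) = (0.1656 - 0.4408i)
|100⟩: (-0.4683 - 0.665i + 0.5818i)/(2√2) = (-0.1656 - 0.02942i)
|101⟩: (0.4683 + 0.665i + 0.5818i)/(2√2) = (0.1656 + 0.4408i)
|110⟩: (-0.4683 + 0.665i + 0.5818i)/(2√2) = (-0.1656 + 0.4408i)
|111⟩: (0.4683 - 0.665i + 0.5818i)/(2√2) = (0.1656 - 0.02942i)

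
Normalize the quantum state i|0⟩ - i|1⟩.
(1/√2)i|0⟩ - (1/√2)i|1⟩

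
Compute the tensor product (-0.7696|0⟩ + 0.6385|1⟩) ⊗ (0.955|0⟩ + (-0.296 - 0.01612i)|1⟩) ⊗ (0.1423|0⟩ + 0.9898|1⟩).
-0.1046|000⟩ - 0.7275|001⟩ + (0.03242 + 0.001765i)|010⟩ + (0.2255 + 0.01228i)|011⟩ + 0.08677|100⟩ + 0.6035|101⟩ + (-0.02689 - 0.001465i)|110⟩ + (-0.1871 - 0.01019i)|111⟩

amp(|b₁b₂…⟩) = product of the factor amplitudes for bits b₁, b₂, …; only kets whose every factor amplitude is nonzero survive.
|000⟩: (-0.7696)(0.955)(0.1423) = -0.1046
|001⟩: (-0.7696)(0.955)(0.9898) = -0.7275
|010⟩: (-0.7696)(-0.296 - 0.01612i)(0.1423) = (0.03242 + 0.001765i)
|011⟩: (-0.7696)(-0.296 - 0.01612i)(0.9898) = (0.2255 + 0.01228i)
|100⟩: (0.6385)(0.955)(0.1423) = 0.08677
|101⟩: (0.6385)(0.955)(0.9898) = 0.6035
|110⟩: (0.6385)(-0.296 - 0.01612i)(0.1423) = (-0.02689 - 0.001465i)
|111⟩: (0.6385)(-0.296 - 0.01612i)(0.9898) = (-0.1871 - 0.01019i)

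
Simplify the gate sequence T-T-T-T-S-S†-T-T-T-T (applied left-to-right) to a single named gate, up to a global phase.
I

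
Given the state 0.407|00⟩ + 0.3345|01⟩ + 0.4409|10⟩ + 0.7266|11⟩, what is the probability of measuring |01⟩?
0.1119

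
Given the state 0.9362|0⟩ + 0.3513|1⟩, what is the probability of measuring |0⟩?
0.8765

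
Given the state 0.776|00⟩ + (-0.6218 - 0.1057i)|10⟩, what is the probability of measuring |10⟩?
0.3978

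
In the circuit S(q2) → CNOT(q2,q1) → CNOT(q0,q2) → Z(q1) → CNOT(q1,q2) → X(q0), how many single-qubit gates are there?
3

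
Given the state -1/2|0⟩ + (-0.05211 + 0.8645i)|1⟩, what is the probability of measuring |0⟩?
1/4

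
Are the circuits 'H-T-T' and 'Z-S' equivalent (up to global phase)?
No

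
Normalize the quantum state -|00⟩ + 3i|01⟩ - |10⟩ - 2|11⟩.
-0.2582|00⟩ + 0.7746i|01⟩ - 0.2582|10⟩ - 0.5164|11⟩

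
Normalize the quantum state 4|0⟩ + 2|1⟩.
0.8944|0⟩ + 1/√5|1⟩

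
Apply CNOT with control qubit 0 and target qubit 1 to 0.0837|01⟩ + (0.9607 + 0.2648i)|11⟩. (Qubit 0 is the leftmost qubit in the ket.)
0.0837|01⟩ + (0.9607 + 0.2648i)|10⟩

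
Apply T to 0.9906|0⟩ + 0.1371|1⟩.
0.9906|0⟩ + (0.09694 + 0.09694i)|1⟩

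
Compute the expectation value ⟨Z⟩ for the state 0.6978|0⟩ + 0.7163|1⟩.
-0.02616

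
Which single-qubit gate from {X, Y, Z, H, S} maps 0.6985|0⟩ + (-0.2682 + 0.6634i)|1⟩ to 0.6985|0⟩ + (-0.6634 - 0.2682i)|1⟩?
S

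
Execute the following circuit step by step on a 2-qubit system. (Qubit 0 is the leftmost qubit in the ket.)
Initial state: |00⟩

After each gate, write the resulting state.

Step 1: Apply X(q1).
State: |01⟩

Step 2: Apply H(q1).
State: 1/√2|00⟩ - 1/√2|01⟩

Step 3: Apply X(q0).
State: 1/√2|10⟩ - 1/√2|11⟩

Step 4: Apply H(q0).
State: 1/2|00⟩ - 1/2|01⟩ - 1/2|10⟩ + 1/2|11⟩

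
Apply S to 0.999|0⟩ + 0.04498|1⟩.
0.999|0⟩ + 0.04498i|1⟩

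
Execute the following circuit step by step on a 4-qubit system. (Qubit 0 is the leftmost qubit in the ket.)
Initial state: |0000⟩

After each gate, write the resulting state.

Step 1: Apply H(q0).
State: 1/√2|0000⟩ + 1/√2|1000⟩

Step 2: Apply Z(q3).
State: 1/√2|0000⟩ + 1/√2|1000⟩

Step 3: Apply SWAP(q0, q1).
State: 1/√2|0000⟩ + 1/√2|0100⟩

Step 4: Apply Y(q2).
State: (1/√2)i|0010⟩ + (1/√2)i|0110⟩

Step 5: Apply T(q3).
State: (1/√2)i|0010⟩ + (1/√2)i|0110⟩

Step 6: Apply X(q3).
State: (1/√2)i|0011⟩ + (1/√2)i|0111⟩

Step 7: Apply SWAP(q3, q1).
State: (1/√2)i|0110⟩ + (1/√2)i|0111⟩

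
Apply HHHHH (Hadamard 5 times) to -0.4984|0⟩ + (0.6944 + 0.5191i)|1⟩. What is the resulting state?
(0.1386 + 0.3671i)|0⟩ + (-0.8434 - 0.3671i)|1⟩

H² = I, so H^5 = H: a single Hadamard. With (a, b) = (-0.4984, (0.6944 + 0.5191i)), H gives ((a + b)/√2, (a − b)/√2) = ((0.1386 + 0.3671i), (-0.8434 - 0.3671i)).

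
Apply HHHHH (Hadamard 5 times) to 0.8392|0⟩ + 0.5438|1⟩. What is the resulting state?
0.9779|0⟩ + 0.2089|1⟩

H² = I, so H^5 = H: a single Hadamard. With (a, b) = (0.8392, 0.5438), H gives ((a + b)/√2, (a − b)/√2) = (0.9779, 0.2089).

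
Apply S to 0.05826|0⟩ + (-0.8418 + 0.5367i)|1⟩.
0.05826|0⟩ + (-0.5367 - 0.8418i)|1⟩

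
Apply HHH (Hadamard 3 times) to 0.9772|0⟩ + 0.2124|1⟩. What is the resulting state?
0.8412|0⟩ + 0.5408|1⟩

H² = I, so H^3 = H: a single Hadamard. With (a, b) = (0.9772, 0.2124), H gives ((a + b)/√2, (a − b)/√2) = (0.8412, 0.5408).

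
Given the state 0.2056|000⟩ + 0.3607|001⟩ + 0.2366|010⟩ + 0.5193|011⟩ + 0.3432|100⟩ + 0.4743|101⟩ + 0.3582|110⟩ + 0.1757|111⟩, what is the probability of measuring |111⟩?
0.03087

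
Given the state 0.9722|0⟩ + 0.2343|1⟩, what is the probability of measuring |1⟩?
0.0549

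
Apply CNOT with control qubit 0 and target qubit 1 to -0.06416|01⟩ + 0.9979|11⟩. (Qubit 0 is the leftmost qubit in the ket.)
-0.06416|01⟩ + 0.9979|10⟩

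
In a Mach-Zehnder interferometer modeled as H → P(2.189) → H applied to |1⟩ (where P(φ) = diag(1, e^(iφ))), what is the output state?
(0.7898 - 0.4075i)|0⟩ + (0.2102 + 0.4075i)|1⟩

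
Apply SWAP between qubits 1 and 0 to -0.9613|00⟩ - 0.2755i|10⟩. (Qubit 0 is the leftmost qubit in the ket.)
-0.9613|00⟩ - 0.2755i|01⟩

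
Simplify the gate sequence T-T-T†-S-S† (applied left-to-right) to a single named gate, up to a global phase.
T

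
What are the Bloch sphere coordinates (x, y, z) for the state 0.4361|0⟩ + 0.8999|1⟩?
(0.7849, 0, -0.6196)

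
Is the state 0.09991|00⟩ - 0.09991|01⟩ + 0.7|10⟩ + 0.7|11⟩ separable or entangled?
Entangled

Writing the state as a|00⟩ + b|01⟩ + c|10⟩ + d|11⟩, it is a product state iff ad − bc = 0.
Here (a, b, c, d) = (0.09991, -0.09991, 0.7, 0.7): ad − bc = (0.09991)(0.7) − (-0.09991)(0.7) = 0.1399 ≠ 0, so the state is entangled.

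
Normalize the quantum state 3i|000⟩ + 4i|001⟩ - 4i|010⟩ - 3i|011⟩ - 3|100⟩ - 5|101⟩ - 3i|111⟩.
0.3111i|000⟩ + 0.4148i|001⟩ - 0.4148i|010⟩ - 0.3111i|011⟩ - 0.3111|100⟩ - 0.5185|101⟩ - 0.3111i|111⟩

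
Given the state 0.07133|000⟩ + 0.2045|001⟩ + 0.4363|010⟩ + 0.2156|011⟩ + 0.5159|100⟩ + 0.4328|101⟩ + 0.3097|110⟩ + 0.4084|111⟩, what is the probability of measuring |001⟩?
0.04182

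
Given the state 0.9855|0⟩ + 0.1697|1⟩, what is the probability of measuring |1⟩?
0.0288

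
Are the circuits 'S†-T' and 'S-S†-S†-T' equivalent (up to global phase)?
Yes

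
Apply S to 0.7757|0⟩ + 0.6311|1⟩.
0.7757|0⟩ + 0.6311i|1⟩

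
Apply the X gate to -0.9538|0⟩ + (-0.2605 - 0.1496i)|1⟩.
(-0.2605 - 0.1496i)|0⟩ - 0.9538|1⟩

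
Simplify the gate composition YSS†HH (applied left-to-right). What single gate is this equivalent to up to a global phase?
Y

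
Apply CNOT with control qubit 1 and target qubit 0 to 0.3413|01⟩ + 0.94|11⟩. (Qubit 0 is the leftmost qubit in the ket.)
0.94|01⟩ + 0.3413|11⟩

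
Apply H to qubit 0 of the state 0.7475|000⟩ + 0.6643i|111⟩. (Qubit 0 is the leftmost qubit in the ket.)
0.5286|000⟩ + 0.4697i|011⟩ + 0.5286|100⟩ - 0.4697i|111⟩

H on qubit 0 mixes each pair of kets that differ only in qubit 0: amplitudes (a, b) of (|…0…⟩, |…1…⟩) become ((a + b)/√2, (a − b)/√2). Kets absent from the input have amplitude 0.
(|000⟩, |100⟩): (a, b) = (0.7475, 0) → (0.5286, 0.5286)
(|011⟩, |111⟩): (a, b) = (0, 0.6643i) → (0.4697i, -0.4697i)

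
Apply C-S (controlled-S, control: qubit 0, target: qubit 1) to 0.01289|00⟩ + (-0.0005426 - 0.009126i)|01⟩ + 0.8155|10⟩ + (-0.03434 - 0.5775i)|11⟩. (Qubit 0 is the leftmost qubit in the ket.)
0.01289|00⟩ + (-0.0005426 - 0.009126i)|01⟩ + 0.8155|10⟩ + (0.5775 - 0.03434i)|11⟩

C-S leaves the control-|0⟩ kets |00⟩, |01⟩ unchanged and applies S to qubit 1 on the control-|1⟩ pair (|10⟩, |11⟩).
S = [[1, 0], [0, i]].
With a = amp(|10⟩) = 0.8155 and b = amp(|11⟩) = (-0.03434 - 0.5775i):
new amp(|10⟩) = (1)·a = 0.8155
new amp(|11⟩) = (i)·b = (0.5775 - 0.03434i)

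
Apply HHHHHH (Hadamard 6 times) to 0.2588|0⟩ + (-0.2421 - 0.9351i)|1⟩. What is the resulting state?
0.2588|0⟩ + (-0.2421 - 0.9351i)|1⟩

H² = I, so an even number of Hadamards cancels: H^6 = I and the state is unchanged.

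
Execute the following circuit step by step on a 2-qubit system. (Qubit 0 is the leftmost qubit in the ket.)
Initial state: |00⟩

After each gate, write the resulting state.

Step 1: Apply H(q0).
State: 1/√2|00⟩ + 1/√2|10⟩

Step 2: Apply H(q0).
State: |00⟩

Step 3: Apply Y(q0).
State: i|10⟩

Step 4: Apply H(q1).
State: (1/√2)i|10⟩ + (1/√2)i|11⟩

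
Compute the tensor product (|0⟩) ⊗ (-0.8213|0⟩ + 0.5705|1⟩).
-0.8213|00⟩ + 0.5705|01⟩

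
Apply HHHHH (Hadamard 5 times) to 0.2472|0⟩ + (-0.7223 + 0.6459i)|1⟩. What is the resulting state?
(-0.3359 + 0.4567i)|0⟩ + (0.6855 - 0.4567i)|1⟩

H² = I, so H^5 = H: a single Hadamard. With (a, b) = (0.2472, (-0.7223 + 0.6459i)), H gives ((a + b)/√2, (a − b)/√2) = ((-0.3359 + 0.4567i), (0.6855 - 0.4567i)).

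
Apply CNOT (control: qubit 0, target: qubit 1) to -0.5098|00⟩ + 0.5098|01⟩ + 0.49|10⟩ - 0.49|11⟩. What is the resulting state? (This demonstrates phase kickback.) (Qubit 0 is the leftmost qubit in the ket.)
-0.5098|00⟩ + 0.5098|01⟩ - 0.49|10⟩ + 0.49|11⟩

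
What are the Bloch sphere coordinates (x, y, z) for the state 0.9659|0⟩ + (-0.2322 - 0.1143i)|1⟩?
(-0.4486, -0.2208, 0.866)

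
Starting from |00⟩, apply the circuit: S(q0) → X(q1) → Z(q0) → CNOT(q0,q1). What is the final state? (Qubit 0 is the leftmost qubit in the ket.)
|01⟩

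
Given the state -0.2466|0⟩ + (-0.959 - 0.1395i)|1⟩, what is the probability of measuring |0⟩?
0.06081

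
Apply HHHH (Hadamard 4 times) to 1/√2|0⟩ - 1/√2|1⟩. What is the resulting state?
1/√2|0⟩ - 1/√2|1⟩

H² = I, so an even number of Hadamards cancels: H^4 = I and the state is unchanged.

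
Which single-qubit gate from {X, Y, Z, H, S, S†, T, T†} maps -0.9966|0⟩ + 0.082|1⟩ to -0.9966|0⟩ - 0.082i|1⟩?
S†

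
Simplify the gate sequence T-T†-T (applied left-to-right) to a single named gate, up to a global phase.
T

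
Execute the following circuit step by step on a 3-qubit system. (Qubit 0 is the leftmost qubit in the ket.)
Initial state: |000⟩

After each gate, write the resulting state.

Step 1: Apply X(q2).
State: |001⟩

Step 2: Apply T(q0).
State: |001⟩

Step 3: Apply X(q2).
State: |000⟩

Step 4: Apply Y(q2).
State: i|001⟩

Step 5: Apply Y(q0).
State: -|101⟩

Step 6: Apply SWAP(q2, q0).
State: -|101⟩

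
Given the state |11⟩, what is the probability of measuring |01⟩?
0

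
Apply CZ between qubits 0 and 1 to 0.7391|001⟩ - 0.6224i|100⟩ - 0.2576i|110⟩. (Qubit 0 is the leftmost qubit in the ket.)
0.7391|001⟩ - 0.6224i|100⟩ + 0.2576i|110⟩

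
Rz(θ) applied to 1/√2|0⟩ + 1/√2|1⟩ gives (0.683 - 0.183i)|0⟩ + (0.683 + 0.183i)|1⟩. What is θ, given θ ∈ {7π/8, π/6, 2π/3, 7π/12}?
π/6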